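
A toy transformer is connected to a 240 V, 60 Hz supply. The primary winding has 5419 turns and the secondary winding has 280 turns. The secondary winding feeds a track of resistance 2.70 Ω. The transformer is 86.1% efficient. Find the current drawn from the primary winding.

I_p ≈ 0.276 A

V_s = 240 × 280/5419 = 12.401 V.
I_s = V_s/R = 12.401/2.70 = 4.5929 A.
P_out = V_s I_s = 12.401 × 4.5929 = 56.956 W.
P_in = P_out/η = 56.956/0.861 = 66.151 W.
I_p = P_in/V_p = 66.151/240 = 0.276 A.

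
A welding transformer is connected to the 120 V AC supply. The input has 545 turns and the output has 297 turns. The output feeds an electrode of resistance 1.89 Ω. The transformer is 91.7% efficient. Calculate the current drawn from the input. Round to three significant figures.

V_out = 120 × 297/545 = 65.394 V.
I_out = V_out/R = 65.394/1.89 = 34.600 A.
P_out = V_out I_out = 65.394 × 34.600 = 2262.7 W.
P_in = P_out/η = 2262.7/0.917 = 2467.5 W.
I_in = P_in/V_in = 2467.5/120 = 20.6 A.

I_in ≈ 20.6 A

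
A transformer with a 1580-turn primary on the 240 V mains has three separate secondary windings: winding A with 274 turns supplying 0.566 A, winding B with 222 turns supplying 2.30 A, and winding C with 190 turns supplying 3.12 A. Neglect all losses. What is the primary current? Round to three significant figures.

V_A = 240 × 274/1580 = 41.620 V; V_B = 240 × 222/1580 = 33.722 V; V_C = 240 × 190/1580 = 28.861 V.
P_out = V_A I_A + V_B I_B + V_C I_C = 41.620×0.566 + 33.722×2.30 + 28.861×3.12 = 23.557 + 77.559 + 90.046 = 191.16 W.
Ideal ⇒ P_in = P_out, so I_p = P_out/V_p = 191.16/240 = 0.797 A.

I_p ≈ 0.797 A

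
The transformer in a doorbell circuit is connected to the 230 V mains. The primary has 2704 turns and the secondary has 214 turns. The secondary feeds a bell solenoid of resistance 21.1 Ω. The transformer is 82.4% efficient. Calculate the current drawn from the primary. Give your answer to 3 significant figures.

V_s = 230 × 214/2704 = 18.203 V.
I_s = V_s/R = 18.203/21.1 = 0.86269 A.
P_out = V_s I_s = 18.203 × 0.86269 = 15.703 W.
P_in = P_out/η = 15.703/0.824 = 19.057 W.
I_p = P_in/V_p = 19.057/230 = 0.0829 A.

I_p ≈ 0.0829 A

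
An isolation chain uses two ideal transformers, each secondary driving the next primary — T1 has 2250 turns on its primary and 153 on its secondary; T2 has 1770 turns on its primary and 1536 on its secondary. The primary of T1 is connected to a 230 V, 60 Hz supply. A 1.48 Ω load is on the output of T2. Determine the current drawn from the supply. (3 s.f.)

Secondary of T1: V = 230.00 × 153/2250 = 15.640 V.
Secondary of T2: V = 15.640 × 1536/1770 = 13.572 V.
I_load = 13.572/1.48 = 9.1705 A, so P_out = 13.572 × 9.1705 = 124.47 W.
All ideal ⇒ P_in = P_out, so I_supply = 124.47/230 = 0.541 A.

I_supply ≈ 0.541 A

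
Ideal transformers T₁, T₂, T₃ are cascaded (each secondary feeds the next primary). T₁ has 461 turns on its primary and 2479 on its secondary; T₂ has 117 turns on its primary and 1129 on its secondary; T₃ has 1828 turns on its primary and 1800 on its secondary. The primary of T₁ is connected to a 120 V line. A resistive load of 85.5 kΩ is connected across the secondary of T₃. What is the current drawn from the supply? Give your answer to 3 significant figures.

Secondary of T₁: V = 120.00 × 2479/461 = 645.29 V.
Secondary of T₂: V = 645.29 × 1129/117 = 6226.8 V.
Secondary of T₃: V = 6226.8 × 1800/1828 = 6131.4 V.
I_load = 6131.4/85500 = 0.071713 A, so P_out = 6131.4 × 0.071713 = 439.70 W.
All ideal ⇒ P_in = P_out, so I_supply = 439.70/120 = 3.66 A.

I_supply ≈ 3.66 A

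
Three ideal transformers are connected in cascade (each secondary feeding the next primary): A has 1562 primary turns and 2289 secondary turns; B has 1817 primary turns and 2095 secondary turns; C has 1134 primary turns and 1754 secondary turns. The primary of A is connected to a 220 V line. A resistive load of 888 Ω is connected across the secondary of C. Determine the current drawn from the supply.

After A: V = 220.00 × 2289/1562 = 322.39 V.
After B: V = 322.39 × 2095/1817 = 371.72 V.
After C: V = 371.72 × 1754/1134 = 574.95 V.
I_load = 574.95/888 = 0.64747 A, so P_out = 574.95 × 0.64747 = 372.27 W.
All ideal ⇒ P_in = P_out, so I_supply = 372.27/220 = 1.69 A.

I_supply ≈ 1.69 A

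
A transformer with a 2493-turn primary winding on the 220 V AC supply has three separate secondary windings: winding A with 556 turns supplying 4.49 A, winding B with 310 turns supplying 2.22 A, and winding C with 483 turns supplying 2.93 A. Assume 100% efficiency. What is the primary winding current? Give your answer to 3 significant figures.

I_p ≈ 1.85 A

V_A = 220 × 556/2493 = 49.065 V; V_B = 220 × 310/2493 = 27.357 V; V_C = 220 × 483/2493 = 42.623 V.
P_out = V_A I_A + V_B I_B + V_C I_C = 49.065×4.49 + 27.357×2.22 + 42.623×2.93 = 220.30 + 60.732 + 124.89 = 405.92 W.
Ideal ⇒ P_in = P_out, so I_p = P_out/V_p = 405.92/220 = 1.85 A.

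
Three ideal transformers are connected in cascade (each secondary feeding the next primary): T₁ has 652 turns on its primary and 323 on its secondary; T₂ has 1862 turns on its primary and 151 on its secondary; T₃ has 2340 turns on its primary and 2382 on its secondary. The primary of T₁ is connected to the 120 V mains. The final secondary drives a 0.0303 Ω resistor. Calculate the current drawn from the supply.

Secondary of T₁: V = 120.00 × 323/652 = 59.448 V.
Secondary of T₂: V = 59.448 × 151/1862 = 4.8210 V.
Secondary of T₃: V = 4.8210 × 2382/2340 = 4.9075 V.
I_load = 4.9075/0.0303 = 161.96 A, so P_out = 4.9075 × 161.96 = 794.83 W.
All ideal ⇒ P_in = P_out, so I_supply = 794.83/120 = 6.62 A.

I_supply ≈ 6.62 A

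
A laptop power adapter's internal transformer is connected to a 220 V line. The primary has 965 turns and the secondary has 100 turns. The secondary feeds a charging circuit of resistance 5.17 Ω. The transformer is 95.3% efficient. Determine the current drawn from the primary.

I_p ≈ 0.479 A

V_s = 220 × 100/965 = 22.798 V.
I_s = V_s/R = 22.798/5.17 = 4.4097 A.
P_out = V_s I_s = 22.798 × 4.4097 = 100.53 W.
P_in = P_out/η = 100.53/0.953 = 105.49 W.
I_p = P_in/V_p = 105.49/220 = 0.479 A.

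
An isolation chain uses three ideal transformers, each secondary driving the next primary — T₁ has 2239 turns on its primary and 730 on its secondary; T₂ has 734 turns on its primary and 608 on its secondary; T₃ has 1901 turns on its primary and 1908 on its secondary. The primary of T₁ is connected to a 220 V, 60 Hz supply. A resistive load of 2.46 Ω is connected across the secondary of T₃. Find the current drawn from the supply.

I_supply ≈ 6.57 A

After T₁: V = 220.00 × 730/2239 = 71.728 V.
After T₂: V = 71.728 × 608/734 = 59.415 V.
After T₃: V = 59.415 × 1908/1901 = 59.634 V.
I_load = 59.634/2.46 = 24.242 A, so P_out = 59.634 × 24.242 = 1445.6 W.
All ideal ⇒ P_in = P_out, so I_supply = 1445.6/220 = 6.57 A.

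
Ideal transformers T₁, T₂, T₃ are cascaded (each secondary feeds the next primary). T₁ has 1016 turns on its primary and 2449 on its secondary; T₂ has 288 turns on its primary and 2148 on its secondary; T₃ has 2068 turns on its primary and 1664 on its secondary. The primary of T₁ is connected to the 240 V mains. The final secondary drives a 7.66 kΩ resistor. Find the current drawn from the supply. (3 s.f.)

I_supply ≈ 6.56 A

Secondary of T₁: V = 240.00 × 2449/1016 = 578.50 V.
Secondary of T₂: V = 578.50 × 2148/288 = 4314.7 V.
Secondary of T₃: V = 4314.7 × 1664/2068 = 3471.8 V.
I_load = 3471.8/7660 = 0.45323 A, so P_out = 3471.8 × 0.45323 = 1573.5 W.
All ideal ⇒ P_in = P_out, so I_supply = 1573.5/240 = 6.56 A.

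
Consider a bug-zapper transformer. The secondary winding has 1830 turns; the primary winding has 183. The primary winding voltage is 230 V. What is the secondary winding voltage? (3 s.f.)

V_s ≈ 2300 V

V_s/V_p = N_s/N_p, so V_s = 230 × 1830/183 = 2300 V.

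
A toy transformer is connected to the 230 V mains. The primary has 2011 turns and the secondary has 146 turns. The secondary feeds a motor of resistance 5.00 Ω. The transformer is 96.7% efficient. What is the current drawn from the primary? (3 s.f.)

V_s = 230 × 146/2011 = 16.698 V.
I_s = V_s/R = 16.698/5.00 = 3.3396 A.
P_out = V_s I_s = 16.698 × 3.3396 = 55.766 W.
P_in = P_out/η = 55.766/0.967 = 57.669 W.
I_p = P_in/V_p = 57.669/230 = 0.251 A.

I_p ≈ 0.251 A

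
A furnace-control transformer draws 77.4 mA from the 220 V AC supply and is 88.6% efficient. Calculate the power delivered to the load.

P_in = V_p I_p = 220 × 0.0774 = 17.028 W.
P_out = η P_in = 0.886 × 17.028 = 15.1 W.

P_out ≈ 15.1 W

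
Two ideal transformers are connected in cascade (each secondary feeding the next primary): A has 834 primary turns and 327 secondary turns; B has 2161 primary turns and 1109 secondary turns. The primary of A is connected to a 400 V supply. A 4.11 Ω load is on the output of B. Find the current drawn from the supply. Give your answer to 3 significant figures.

I_supply ≈ 3.94 A

After A: V = 400.00 × 327/834 = 156.83 V.
After B: V = 156.83 × 1109/2161 = 80.486 V.
I_load = 80.486/4.11 = 19.583 A, so P_out = 80.486 × 19.583 = 1576.1 W.
All ideal ⇒ P_in = P_out, so I_supply = 1576.1/400 = 3.94 A.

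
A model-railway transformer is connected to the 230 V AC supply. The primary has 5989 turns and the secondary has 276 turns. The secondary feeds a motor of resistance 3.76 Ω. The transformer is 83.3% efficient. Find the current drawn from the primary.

V_s = 230 × 276/5989 = 10.599 V.
I_s = V_s/R = 10.599/3.76 = 2.8190 A.
P_out = V_s I_s = 10.599 × 2.8190 = 29.880 W.
P_in = P_out/η = 29.880/0.833 = 35.870 W.
I_p = P_in/V_p = 35.870/230 = 0.156 A.

I_p ≈ 0.156 A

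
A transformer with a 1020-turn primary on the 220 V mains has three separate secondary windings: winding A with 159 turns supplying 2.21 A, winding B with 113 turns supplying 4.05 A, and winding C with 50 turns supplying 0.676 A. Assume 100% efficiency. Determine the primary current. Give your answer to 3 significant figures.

I_p ≈ 0.826 A

V_A = 220 × 159/1020 = 34.294 V; V_B = 220 × 113/1020 = 24.373 V; V_C = 220 × 50/1020 = 10.784 V.
P_out = V_A I_A + V_B I_B + V_C I_C = 34.294×2.21 + 24.373×4.05 + 10.784×0.676 = 75.790 + 98.709 + 7.2902 = 181.79 W.
Ideal ⇒ P_in = P_out, so I_p = P_out/V_p = 181.79/220 = 0.826 A.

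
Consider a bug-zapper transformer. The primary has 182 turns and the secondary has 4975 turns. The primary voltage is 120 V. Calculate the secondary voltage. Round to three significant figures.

V_s ≈ 3280 V

V_s/V_p = N_s/N_p, so V_s = 120 × 4975/182 = 3280 V.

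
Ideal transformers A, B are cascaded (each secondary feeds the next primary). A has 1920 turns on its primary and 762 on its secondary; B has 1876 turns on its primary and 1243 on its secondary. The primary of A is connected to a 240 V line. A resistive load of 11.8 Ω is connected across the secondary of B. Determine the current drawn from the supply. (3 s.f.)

Secondary of A: V = 240.00 × 762/1920 = 95.250 V.
Secondary of B: V = 95.250 × 1243/1876 = 63.111 V.
I_load = 63.111/11.8 = 5.3484 A, so P_out = 63.111 × 5.3484 = 337.54 W.
All ideal ⇒ P_in = P_out, so I_supply = 337.54/240 = 1.41 A.

I_supply ≈ 1.41 A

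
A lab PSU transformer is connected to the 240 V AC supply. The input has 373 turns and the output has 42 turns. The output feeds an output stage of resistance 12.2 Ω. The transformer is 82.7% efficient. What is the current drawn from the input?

I_in ≈ 0.302 A

V_out = 240 × 42/373 = 27.024 V.
I_out = V_out/R = 27.024/12.2 = 2.2151 A.
P_out = V_out I_out = 27.024 × 2.2151 = 59.861 W.
P_in = P_out/η = 59.861/0.827 = 72.383 W.
I_in = P_in/V_in = 72.383/240 = 0.302 A.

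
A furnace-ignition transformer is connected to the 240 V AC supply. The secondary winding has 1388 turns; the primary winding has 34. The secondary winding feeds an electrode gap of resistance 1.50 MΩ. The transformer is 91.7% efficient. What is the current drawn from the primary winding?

I_p ≈ 0.291 A

V_s = 240 × 1388/34 = 9797.6 V.
I_s = V_s/R = 9797.6/(1.50×10^6) = 0.0065318 A.
P_out = V_s I_s = 9797.6 × 0.0065318 = 63.996 W.
P_in = P_out/η = 63.996/0.917 = 69.788 W.
I_p = P_in/V_p = 69.788/240 = 0.291 A.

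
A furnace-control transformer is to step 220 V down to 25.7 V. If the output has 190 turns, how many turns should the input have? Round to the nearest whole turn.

N_in = 1626 turns

N_in/N_out = V_in/V_out, so N_in = 190 × 220/25.7 = 1626.5 ≈ 1626 turns.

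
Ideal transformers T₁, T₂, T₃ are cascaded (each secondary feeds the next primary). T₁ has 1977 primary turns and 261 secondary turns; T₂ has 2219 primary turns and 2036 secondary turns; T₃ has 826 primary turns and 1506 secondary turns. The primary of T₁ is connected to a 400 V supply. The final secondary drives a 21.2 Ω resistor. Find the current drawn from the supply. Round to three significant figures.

Secondary of T₁: V = 400.00 × 261/1977 = 52.807 V.
Secondary of T₂: V = 52.807 × 2036/2219 = 48.452 V.
Secondary of T₃: V = 48.452 × 1506/826 = 88.340 V.
I_load = 88.340/21.2 = 4.1670 A, so P_out = 88.340 × 4.1670 = 368.11 W.
All ideal ⇒ P_in = P_out, so I_supply = 368.11/400 = 0.920 A.

I_supply ≈ 0.920 A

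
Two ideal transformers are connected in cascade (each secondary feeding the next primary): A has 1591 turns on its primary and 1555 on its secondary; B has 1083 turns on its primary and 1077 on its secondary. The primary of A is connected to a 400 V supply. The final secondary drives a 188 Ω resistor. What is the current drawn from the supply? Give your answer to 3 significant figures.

I_supply ≈ 2.01 A

Secondary of A: V = 400.00 × 1555/1591 = 390.95 V.
Secondary of B: V = 390.95 × 1077/1083 = 388.78 V.
I_load = 388.78/188 = 2.0680 A, so P_out = 388.78 × 2.0680 = 804.00 W.
All ideal ⇒ P_in = P_out, so I_supply = 804.00/400 = 2.01 A.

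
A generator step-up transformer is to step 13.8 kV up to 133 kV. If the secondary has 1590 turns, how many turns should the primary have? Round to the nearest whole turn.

N_p/N_s = V_p/V_s, so N_p = 1590 × 13800/133000 = 165.0 ≈ 165 turns.

N_p = 165 turns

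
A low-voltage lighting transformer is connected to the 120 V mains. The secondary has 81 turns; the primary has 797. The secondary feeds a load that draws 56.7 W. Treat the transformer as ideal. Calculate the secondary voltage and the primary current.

V_s = V_p × N_s/N_p = 120 × 81/797 = 12.196 V.
I_s = P/V_s = 56.7/12.196 = 4.6492 A.
I_p = I_s × N_s/N_p = 4.6492 × 81/797 = 0.473 A.

V_s ≈ 12.2 V, I_p ≈ 0.473 A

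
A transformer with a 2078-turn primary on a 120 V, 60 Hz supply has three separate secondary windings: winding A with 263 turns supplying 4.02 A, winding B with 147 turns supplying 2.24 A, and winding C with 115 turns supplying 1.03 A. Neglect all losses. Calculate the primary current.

I_p ≈ 0.724 A

V_A = 120 × 263/2078 = 15.188 V; V_B = 120 × 147/2078 = 8.4889 V; V_C = 120 × 115/2078 = 6.6410 V.
P_out = V_A I_A + V_B I_B + V_C I_C = 15.188×4.02 + 8.4889×2.24 + 6.6410×1.03 = 61.054 + 19.015 + 6.8402 = 86.910 W.
Ideal ⇒ P_in = P_out, so I_p = P_out/V_p = 86.910/120 = 0.724 A.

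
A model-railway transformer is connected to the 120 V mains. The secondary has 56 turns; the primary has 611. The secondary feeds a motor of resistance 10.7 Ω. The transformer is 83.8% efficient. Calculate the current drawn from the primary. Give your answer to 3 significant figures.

V_s = 120 × 56/611 = 10.998 V.
I_s = V_s/R = 10.998/10.7 = 1.0279 A.
P_out = V_s I_s = 10.998 × 1.0279 = 11.305 W.
P_in = P_out/η = 11.305/0.838 = 13.491 W.
I_p = P_in/V_p = 13.491/120 = 0.112 A.

I_p ≈ 0.112 A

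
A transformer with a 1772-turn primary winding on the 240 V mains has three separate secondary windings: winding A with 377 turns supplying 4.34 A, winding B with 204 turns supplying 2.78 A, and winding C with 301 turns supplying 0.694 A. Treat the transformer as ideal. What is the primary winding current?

V_A = 240 × 377/1772 = 51.061 V; V_B = 240 × 204/1772 = 27.630 V; V_C = 240 × 301/1772 = 40.767 V.
P_out = V_A I_A + V_B I_B + V_C I_C = 51.061×4.34 + 27.630×2.78 + 40.767×0.694 = 221.60 + 76.811 + 28.293 = 326.71 W.
Ideal ⇒ P_in = P_out, so I_p = P_out/V_p = 326.71/240 = 1.36 A.

I_p ≈ 1.36 A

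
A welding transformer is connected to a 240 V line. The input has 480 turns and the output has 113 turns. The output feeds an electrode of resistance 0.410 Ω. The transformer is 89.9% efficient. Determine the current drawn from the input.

I_in ≈ 36.1 A

V_out = 240 × 113/480 = 56.500 V.
I_out = V_out/R = 56.500/0.410 = 137.80 A.
P_out = V_out I_out = 56.500 × 137.80 = 7786.0 W.
P_in = P_out/η = 7786.0/0.899 = 8660.7 W.
I_in = P_in/V_in = 8660.7/240 = 36.1 A.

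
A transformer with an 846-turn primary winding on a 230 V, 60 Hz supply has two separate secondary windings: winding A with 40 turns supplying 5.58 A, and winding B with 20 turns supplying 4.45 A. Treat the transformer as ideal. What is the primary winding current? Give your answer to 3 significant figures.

V_A = 230 × 40/846 = 10.875 V; V_B = 230 × 20/846 = 5.4374 V.
P_out = V_A I_A + V_B I_B = 10.875×5.58 + 5.4374×4.45 = 60.681 + 24.196 = 84.877 W.
Ideal ⇒ P_in = P_out, so I_p = P_out/V_p = 84.877/230 = 0.369 A.

I_p ≈ 0.369 A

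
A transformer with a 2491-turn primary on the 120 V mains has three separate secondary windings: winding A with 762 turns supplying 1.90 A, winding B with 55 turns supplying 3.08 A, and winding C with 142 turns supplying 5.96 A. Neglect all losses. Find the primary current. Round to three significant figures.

I_p ≈ 0.989 A

V_A = 120 × 762/2491 = 36.708 V; V_B = 120 × 55/2491 = 2.6495 V; V_C = 120 × 142/2491 = 6.8406 V.
P_out = V_A I_A + V_B I_B + V_C I_C = 36.708×1.90 + 2.6495×3.08 + 6.8406×5.96 = 69.745 + 8.1606 + 40.770 = 118.68 W.
Ideal ⇒ P_in = P_out, so I_p = P_out/V_p = 118.68/120 = 0.989 A.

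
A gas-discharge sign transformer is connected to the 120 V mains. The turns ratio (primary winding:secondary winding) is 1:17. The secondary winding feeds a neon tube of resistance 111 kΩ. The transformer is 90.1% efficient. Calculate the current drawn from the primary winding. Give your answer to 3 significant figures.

I_p ≈ 0.347 A

V_s = 120 × 17/1 = 2040.0 V.
I_s = V_s/R = 2040.0/111000 = 0.018378 A.
P_out = V_s I_s = 2040.0 × 0.018378 = 37.492 W.
P_in = P_out/η = 37.492/0.901 = 41.611 W.
I_p = P_in/V_p = 41.611/120 = 0.347 A.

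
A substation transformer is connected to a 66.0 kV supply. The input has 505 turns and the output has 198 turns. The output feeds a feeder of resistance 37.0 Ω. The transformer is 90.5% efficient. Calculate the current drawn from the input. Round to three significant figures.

I_in ≈ 303 A

V_out = 66000 × 198/505 = 25877 V.
I_out = V_out/R = 25877/37.0 = 699.38 A.
P_out = V_out I_out = 25877 × 699.38 = 1.8098×10^7 W.
P_in = P_out/η = 1.8098×10^7/0.905 = 1.9998×10^7 W.
I_in = P_in/V_in = 1.9998×10^7/66000 = 303 A.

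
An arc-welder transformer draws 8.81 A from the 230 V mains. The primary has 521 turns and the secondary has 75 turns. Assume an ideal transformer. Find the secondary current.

I_s ≈ 61.2 A

I_s/I_p = N_p/N_s, so I_s = 8.81 × 521/75 = 61.2 A.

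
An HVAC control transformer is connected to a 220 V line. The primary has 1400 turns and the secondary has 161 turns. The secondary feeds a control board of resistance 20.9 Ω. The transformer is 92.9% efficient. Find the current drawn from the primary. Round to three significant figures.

V_s = 220 × 161/1400 = 25.300 V.
I_s = V_s/R = 25.300/20.9 = 1.2105 A.
P_out = V_s I_s = 25.300 × 1.2105 = 30.626 W.
P_in = P_out/η = 30.626/0.929 = 32.967 W.
I_p = P_in/V_p = 32.967/220 = 0.150 A.

I_p ≈ 0.150 A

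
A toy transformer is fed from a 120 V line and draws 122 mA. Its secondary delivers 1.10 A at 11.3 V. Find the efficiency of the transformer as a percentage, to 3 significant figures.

η ≈ 84.9%

P_in = 120 × 0.122 = 14.6400 W.
P_out = 11.3 × 1.10 = 12.4300 W.
η = P_out/P_in = 12.4300/14.6400 = 0.849.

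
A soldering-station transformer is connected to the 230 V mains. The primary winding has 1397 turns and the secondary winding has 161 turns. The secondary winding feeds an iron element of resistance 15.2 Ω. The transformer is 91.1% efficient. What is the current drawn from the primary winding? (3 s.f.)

I_p ≈ 0.221 A

V_s = 230 × 161/1397 = 26.507 V.
I_s = V_s/R = 26.507/15.2 = 1.7439 A.
P_out = V_s I_s = 26.507 × 1.7439 = 46.224 W.
P_in = P_out/η = 46.224/0.911 = 50.740 W.
I_p = P_in/V_p = 50.740/230 = 0.221 A.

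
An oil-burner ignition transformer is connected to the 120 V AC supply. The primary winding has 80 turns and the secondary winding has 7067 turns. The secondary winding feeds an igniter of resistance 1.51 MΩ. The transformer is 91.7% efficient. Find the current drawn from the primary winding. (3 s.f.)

I_p ≈ 0.676 A

V_s = 120 × 7067/80 = 10600 V.
I_s = V_s/R = 10600/(1.51×10^6) = 0.0070202 A.
P_out = V_s I_s = 10600 × 0.0070202 = 74.418 W.
P_in = P_out/η = 74.418/0.917 = 81.153 W.
I_p = P_in/V_p = 81.153/120 = 0.676 A.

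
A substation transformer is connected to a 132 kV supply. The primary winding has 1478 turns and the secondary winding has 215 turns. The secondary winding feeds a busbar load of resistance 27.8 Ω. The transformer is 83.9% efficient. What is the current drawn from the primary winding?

I_p ≈ 120 A

V_s = 132000 × 215/1478 = 19202 V.
I_s = V_s/R = 19202/27.8 = 690.71 A.
P_out = V_s I_s = 19202 × 690.71 = 1.3263×10^7 W.
P_in = P_out/η = 1.3263×10^7/0.839 = 1.5808×10^7 W.
I_p = P_in/V_p = 1.5808×10^7/132000 = 120 A.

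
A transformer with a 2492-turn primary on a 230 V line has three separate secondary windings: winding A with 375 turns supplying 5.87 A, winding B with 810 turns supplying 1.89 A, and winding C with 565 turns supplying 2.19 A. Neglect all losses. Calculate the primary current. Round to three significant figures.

V_A = 230 × 375/2492 = 34.611 V; V_B = 230 × 810/2492 = 74.759 V; V_C = 230 × 565/2492 = 52.147 V.
P_out = V_A I_A + V_B I_B + V_C I_C = 34.611×5.87 + 74.759×1.89 + 52.147×2.19 = 203.17 + 141.29 + 114.20 = 458.66 W.
Ideal ⇒ P_in = P_out, so I_p = P_out/V_p = 458.66/230 = 1.99 A.

I_p ≈ 1.99 A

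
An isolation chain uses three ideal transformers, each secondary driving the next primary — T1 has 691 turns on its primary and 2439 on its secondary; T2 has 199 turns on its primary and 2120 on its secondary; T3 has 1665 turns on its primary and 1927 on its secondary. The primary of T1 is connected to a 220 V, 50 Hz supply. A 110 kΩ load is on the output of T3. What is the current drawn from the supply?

After T1: V = 220.00 × 2439/691 = 776.53 V.
After T2: V = 776.53 × 2120/199 = 8272.5 V.
After T3: V = 8272.5 × 1927/1665 = 9574.3 V.
I_load = 9574.3/110000 = 0.087039 A, so P_out = 9574.3 × 0.087039 = 833.34 W.
All ideal ⇒ P_in = P_out, so I_supply = 833.34/220 = 3.79 A.

I_supply ≈ 3.79 A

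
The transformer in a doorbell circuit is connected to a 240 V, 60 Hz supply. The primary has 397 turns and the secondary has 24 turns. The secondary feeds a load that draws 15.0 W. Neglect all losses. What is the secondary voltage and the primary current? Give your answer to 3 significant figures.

V_s ≈ 14.5 V, I_p ≈ 0.0625 A

V_s = V_p × N_s/N_p = 240 × 24/397 = 14.509 V.
I_s = P/V_s = 15.0/14.509 = 1.0339 A.
I_p = I_s × N_s/N_p = 1.0339 × 24/397 = 0.0625 A.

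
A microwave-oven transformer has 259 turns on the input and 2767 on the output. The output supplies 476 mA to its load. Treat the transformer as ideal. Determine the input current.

For an ideal transformer I_in/I_out = N_out/N_in, so I_in = 0.476 × 2767/259 = 5.09 A.

I_in ≈ 5.09 A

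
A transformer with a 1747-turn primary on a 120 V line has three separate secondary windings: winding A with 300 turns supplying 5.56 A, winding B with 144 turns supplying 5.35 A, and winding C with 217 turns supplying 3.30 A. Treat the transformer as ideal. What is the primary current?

V_A = 120 × 300/1747 = 20.607 V; V_B = 120 × 144/1747 = 9.8912 V; V_C = 120 × 217/1747 = 14.906 V.
P_out = V_A I_A + V_B I_B + V_C I_C = 20.607×5.56 + 9.8912×5.35 + 14.906×3.30 = 114.57 + 52.918 + 49.188 = 216.68 W.
Ideal ⇒ P_in = P_out, so I_p = P_out/V_p = 216.68/120 = 1.81 A.

I_p ≈ 1.81 A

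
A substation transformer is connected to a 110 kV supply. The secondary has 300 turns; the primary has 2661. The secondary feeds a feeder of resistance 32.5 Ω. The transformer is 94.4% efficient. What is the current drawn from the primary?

I_p ≈ 45.6 A

V_s = 110000 × 300/2661 = 12401 V.
I_s = V_s/R = 12401/32.5 = 381.58 A.
P_out = V_s I_s = 12401 × 381.58 = 4.7321×10^6 W.
P_in = P_out/η = 4.7321×10^6/0.944 = 5.0128×10^6 W.
I_p = P_in/V_p = 5.0128×10^6/110000 = 45.6 A.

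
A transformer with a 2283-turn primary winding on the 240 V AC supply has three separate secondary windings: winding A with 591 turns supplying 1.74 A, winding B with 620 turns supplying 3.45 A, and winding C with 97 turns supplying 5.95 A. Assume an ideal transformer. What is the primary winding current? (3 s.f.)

V_A = 240 × 591/2283 = 62.129 V; V_B = 240 × 620/2283 = 65.177 V; V_C = 240 × 97/2283 = 10.197 V.
P_out = V_A I_A + V_B I_B + V_C I_C = 62.129×1.74 + 65.177×3.45 + 10.197×5.95 = 108.10 + 224.86 + 60.673 = 393.64 W.
Ideal ⇒ P_in = P_out, so I_p = P_out/V_p = 393.64/240 = 1.64 A.

I_p ≈ 1.64 A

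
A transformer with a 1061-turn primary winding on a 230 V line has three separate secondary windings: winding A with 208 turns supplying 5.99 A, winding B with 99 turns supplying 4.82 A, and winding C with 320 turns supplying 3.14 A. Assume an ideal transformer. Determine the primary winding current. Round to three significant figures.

I_p ≈ 2.57 A

V_A = 230 × 208/1061 = 45.090 V; V_B = 230 × 99/1061 = 21.461 V; V_C = 230 × 320/1061 = 69.369 V.
P_out = V_A I_A + V_B I_B + V_C I_C = 45.090×5.99 + 21.461×4.82 + 69.369×3.14 = 270.09 + 103.44 + 217.82 = 591.34 W.
Ideal ⇒ P_in = P_out, so I_p = P_out/V_p = 591.34/230 = 2.57 A.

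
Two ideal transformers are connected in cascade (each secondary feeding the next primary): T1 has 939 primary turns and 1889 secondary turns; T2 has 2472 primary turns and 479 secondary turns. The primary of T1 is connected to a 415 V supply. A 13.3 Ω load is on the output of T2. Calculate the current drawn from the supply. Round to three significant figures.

After T1: V = 415.00 × 1889/939 = 834.86 V.
After T2: V = 834.86 × 479/2472 = 161.77 V.
I_load = 161.77/13.3 = 12.163 A, so P_out = 161.77 × 12.163 = 1967.7 W.
All ideal ⇒ P_in = P_out, so I_supply = 1967.7/415 = 4.74 A.

I_supply ≈ 4.74 A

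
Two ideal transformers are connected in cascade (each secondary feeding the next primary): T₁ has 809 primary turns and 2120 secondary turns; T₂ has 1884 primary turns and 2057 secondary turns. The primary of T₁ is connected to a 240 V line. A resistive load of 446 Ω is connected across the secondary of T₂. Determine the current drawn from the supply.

After T₁: V = 240.00 × 2120/809 = 628.92 V.
After T₂: V = 628.92 × 2057/1884 = 686.68 V.
I_load = 686.68/446 = 1.5396 A, so P_out = 686.68 × 1.5396 = 1057.2 W.
All ideal ⇒ P_in = P_out, so I_supply = 1057.2/240 = 4.41 A.

I_supply ≈ 4.41 A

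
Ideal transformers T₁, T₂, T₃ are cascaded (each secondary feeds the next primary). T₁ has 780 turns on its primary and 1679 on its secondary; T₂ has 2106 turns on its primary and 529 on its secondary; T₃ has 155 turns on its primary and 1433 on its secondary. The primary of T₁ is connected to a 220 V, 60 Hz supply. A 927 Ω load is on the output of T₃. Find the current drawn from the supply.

Secondary of T₁: V = 220.00 × 1679/780 = 473.56 V.
Secondary of T₂: V = 473.56 × 529/2106 = 118.95 V.
Secondary of T₃: V = 118.95 × 1433/155 = 1099.7 V.
I_load = 1099.7/927 = 1.1863 A, so P_out = 1099.7 × 1.1863 = 1304.7 W.
All ideal ⇒ P_in = P_out, so I_supply = 1304.7/220 = 5.93 A.

I_supply ≈ 5.93 A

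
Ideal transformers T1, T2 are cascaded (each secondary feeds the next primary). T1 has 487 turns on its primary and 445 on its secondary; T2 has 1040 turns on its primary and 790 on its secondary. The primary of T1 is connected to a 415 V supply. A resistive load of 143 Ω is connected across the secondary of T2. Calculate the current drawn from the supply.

Secondary of T1: V = 415.00 × 445/487 = 379.21 V.
Secondary of T2: V = 379.21 × 790/1040 = 288.05 V.
I_load = 288.05/143 = 2.0144 A, so P_out = 288.05 × 2.0144 = 580.24 W.
All ideal ⇒ P_in = P_out, so I_supply = 580.24/415 = 1.40 A.

I_supply ≈ 1.40 A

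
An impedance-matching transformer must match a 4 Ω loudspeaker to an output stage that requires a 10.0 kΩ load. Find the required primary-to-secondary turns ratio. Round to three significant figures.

Z_p/Z_s = (N_p/N_s)², so N_p/N_s = √(10000/4) = √2500 = 50.0.

N_p/N_s ≈ 50.0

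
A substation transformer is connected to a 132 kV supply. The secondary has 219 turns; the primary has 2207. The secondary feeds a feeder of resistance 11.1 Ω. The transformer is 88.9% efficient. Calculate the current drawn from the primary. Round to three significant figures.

V_s = 132000 × 219/2207 = 13098 V.
I_s = V_s/R = 13098/11.1 = 1180.0 A.
P_out = V_s I_s = 13098 × 1180.0 = 1.5456×10^7 W.
P_in = P_out/η = 1.5456×10^7/0.889 = 1.7386×10^7 W.
I_p = P_in/V_p = 1.7386×10^7/132000 = 132 A.

I_p ≈ 132 A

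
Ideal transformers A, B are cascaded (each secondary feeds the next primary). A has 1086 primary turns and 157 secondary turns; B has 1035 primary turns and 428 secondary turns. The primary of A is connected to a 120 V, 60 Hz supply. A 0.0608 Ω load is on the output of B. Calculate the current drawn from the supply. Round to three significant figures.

I_supply ≈ 7.05 A

Secondary of A: V = 120.00 × 157/1086 = 17.348 V.
Secondary of B: V = 17.348 × 428/1035 = 7.1739 V.
I_load = 7.1739/0.0608 = 117.99 A, so P_out = 7.1739 × 117.99 = 846.46 W.
All ideal ⇒ P_in = P_out, so I_supply = 846.46/120 = 7.05 A.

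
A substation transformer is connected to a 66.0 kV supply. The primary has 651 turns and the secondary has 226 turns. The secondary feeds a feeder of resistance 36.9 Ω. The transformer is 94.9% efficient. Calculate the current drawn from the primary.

V_s = 66000 × 226/651 = 22912 V.
I_s = V_s/R = 22912/36.9 = 620.93 A.
P_out = V_s I_s = 22912 × 620.93 = 1.4227×10^7 W.
P_in = P_out/η = 1.4227×10^7/0.949 = 1.4992×10^7 W.
I_p = P_in/V_p = 1.4992×10^7/66000 = 227 A.

I_p ≈ 227 A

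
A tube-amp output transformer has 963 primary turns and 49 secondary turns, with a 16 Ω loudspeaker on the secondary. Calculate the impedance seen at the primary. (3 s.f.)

Z_p ≈ 6180 Ω

Z_p = (N_p/N_s)² × Z_s = (963/49)² × 16 = 6180 Ω.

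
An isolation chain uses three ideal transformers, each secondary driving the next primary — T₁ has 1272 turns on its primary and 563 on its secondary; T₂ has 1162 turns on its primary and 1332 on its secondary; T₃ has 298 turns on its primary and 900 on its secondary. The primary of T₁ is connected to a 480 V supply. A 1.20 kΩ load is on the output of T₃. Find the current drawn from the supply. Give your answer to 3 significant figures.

Secondary of T₁: V = 480.00 × 563/1272 = 212.45 V.
Secondary of T₂: V = 212.45 × 1332/1162 = 243.53 V.
Secondary of T₃: V = 243.53 × 900/298 = 735.51 V.
I_load = 735.51/1200 = 0.61292 A, so P_out = 735.51 × 0.61292 = 450.81 W.
All ideal ⇒ P_in = P_out, so I_supply = 450.81/480 = 0.939 A.

I_supply ≈ 0.939 A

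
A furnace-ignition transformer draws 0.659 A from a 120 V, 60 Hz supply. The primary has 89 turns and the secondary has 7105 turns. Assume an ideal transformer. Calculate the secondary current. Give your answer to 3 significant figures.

I_s/I_p = N_p/N_s, so I_s = 0.659 × 89/7105 = 0.00825 A.

I_s ≈ 0.00825 A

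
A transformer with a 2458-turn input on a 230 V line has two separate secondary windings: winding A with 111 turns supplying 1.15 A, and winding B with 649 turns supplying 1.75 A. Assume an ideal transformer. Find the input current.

I_in ≈ 0.514 A

V_A = 230 × 111/2458 = 10.386 V; V_B = 230 × 649/2458 = 60.728 V.
P_out = V_A I_A + V_B I_B = 10.386×1.15 + 60.728×1.75 = 11.944 + 106.27 = 118.22 W.
Ideal ⇒ P_in = P_out, so I_in = P_out/V_in = 118.22/230 = 0.514 A.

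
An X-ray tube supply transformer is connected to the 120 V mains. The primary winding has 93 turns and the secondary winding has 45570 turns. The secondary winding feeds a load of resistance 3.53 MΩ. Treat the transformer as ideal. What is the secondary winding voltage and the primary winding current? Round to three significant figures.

V_s = V_p × N_s/N_p = 120 × 45570/93 = 58800 V.
I_s = V_s/R = 58800/(3.53×10^6) = 0.016657 A.
I_p = I_s × N_s/N_p = 0.016657 × 45570/93 = 8.16 A.

V_s ≈ 58800 V, I_p ≈ 8.16 A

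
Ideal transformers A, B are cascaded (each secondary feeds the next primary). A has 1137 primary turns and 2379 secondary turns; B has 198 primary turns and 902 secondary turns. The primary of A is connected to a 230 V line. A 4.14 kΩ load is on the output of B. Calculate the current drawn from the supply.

I_supply ≈ 5.05 A

Secondary of A: V = 230.00 × 2379/1137 = 481.24 V.
Secondary of B: V = 481.24 × 902/198 = 2192.3 V.
I_load = 2192.3/4140 = 0.52954 A, so P_out = 2192.3 × 0.52954 = 1160.9 W.
All ideal ⇒ P_in = P_out, so I_supply = 1160.9/230 = 5.05 A.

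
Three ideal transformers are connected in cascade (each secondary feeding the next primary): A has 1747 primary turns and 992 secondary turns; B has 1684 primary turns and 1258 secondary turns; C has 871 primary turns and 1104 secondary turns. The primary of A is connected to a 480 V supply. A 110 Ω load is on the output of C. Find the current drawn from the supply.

I_supply ≈ 1.26 A

Secondary of A: V = 480.00 × 992/1747 = 272.56 V.
Secondary of B: V = 272.56 × 1258/1684 = 203.61 V.
Secondary of C: V = 203.61 × 1104/871 = 258.08 V.
I_load = 258.08/110 = 2.3462 A, so P_out = 258.08 × 2.3462 = 605.49 W.
All ideal ⇒ P_in = P_out, so I_supply = 605.49/480 = 1.26 A.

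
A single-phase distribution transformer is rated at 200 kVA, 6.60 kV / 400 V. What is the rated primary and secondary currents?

I_p = S/V_p = 200000/6600 = 30.3 A.
I_s = S/V_s = 200000/400 = 500 A.

I_p ≈ 30.3 A, I_s ≈ 500 A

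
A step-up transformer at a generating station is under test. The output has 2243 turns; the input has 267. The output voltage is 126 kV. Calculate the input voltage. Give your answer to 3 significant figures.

V_in ≈ 15000 V

V_in/V_out = N_in/N_out, so V_in = 126000 × 267/2243 = 15000 V.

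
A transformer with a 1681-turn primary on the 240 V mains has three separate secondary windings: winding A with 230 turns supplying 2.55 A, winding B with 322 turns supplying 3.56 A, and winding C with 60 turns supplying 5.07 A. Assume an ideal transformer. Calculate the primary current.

I_p ≈ 1.21 A

V_A = 240 × 230/1681 = 32.838 V; V_B = 240 × 322/1681 = 45.973 V; V_C = 240 × 60/1681 = 8.5663 V.
P_out = V_A I_A + V_B I_B + V_C I_C = 32.838×2.55 + 45.973×3.56 + 8.5663×5.07 = 83.736 + 163.66 + 43.431 = 290.83 W.
Ideal ⇒ P_in = P_out, so I_p = P_out/V_p = 290.83/240 = 1.21 A.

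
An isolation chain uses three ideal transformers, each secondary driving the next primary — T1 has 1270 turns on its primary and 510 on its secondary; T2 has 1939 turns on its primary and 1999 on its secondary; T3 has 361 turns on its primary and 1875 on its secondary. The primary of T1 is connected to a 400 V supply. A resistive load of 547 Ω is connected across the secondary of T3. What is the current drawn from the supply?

After T1: V = 400.00 × 510/1270 = 160.63 V.
After T2: V = 160.63 × 1999/1939 = 165.60 V.
After T3: V = 165.60 × 1875/361 = 860.11 V.
I_load = 860.11/547 = 1.5724 A, so P_out = 860.11 × 1.5724 = 1352.5 W.
All ideal ⇒ P_in = P_out, so I_supply = 1352.5/400 = 3.38 A.

I_supply ≈ 3.38 A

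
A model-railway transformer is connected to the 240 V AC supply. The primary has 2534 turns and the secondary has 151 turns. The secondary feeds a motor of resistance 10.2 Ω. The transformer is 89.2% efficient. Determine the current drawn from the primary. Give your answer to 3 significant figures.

I_p ≈ 0.0937 A

V_s = 240 × 151/2534 = 14.301 V.
I_s = V_s/R = 14.301/10.2 = 1.4021 A.
P_out = V_s I_s = 14.301 × 1.4021 = 20.052 W.
P_in = P_out/η = 20.052/0.892 = 22.480 W.
I_p = P_in/V_p = 22.480/240 = 0.0937 A.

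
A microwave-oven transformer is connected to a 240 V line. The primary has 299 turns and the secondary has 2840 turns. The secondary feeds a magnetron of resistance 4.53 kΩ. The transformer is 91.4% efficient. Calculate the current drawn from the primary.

V_s = 240 × 2840/299 = 2279.6 V.
I_s = V_s/R = 2279.6/4530 = 0.50322 A.
P_out = V_s I_s = 2279.6 × 0.50322 = 1147.1 W.
P_in = P_out/η = 1147.1/0.914 = 1255.1 W.
I_p = P_in/V_p = 1255.1/240 = 5.23 A.

I_p ≈ 5.23 A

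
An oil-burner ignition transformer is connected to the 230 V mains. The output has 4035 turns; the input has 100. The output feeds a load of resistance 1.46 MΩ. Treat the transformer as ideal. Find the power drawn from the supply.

V_out = V_in × N_out/N_in = 230 × 4035/100 = 9280.5 V.
I_out = V_out/R = 9280.5/(1.46×10^6) = 0.0063565 A.
I_in = I_out × N_out/N_in = 0.0063565 × 4035/100 = 0.25649 A.
P = V_in I_in = 230 × 0.25649 = 59.0 W.

P ≈ 59.0 W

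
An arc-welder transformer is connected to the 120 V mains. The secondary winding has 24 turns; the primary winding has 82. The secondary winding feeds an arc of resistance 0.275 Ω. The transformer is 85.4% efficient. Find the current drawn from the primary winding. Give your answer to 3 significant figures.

I_p ≈ 43.8 A

V_s = 120 × 24/82 = 35.122 V.
I_s = V_s/R = 35.122/0.275 = 127.72 A.
P_out = V_s I_s = 35.122 × 127.72 = 4485.6 W.
P_in = P_out/η = 4485.6/0.854 = 5252.5 W.
I_p = P_in/V_p = 5252.5/120 = 43.8 A.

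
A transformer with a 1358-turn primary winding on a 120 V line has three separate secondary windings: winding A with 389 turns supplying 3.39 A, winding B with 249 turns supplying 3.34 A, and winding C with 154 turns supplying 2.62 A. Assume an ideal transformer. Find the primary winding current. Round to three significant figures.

I_p ≈ 1.88 A

V_A = 120 × 389/1358 = 34.374 V; V_B = 120 × 249/1358 = 22.003 V; V_C = 120 × 154/1358 = 13.608 V.
P_out = V_A I_A + V_B I_B + V_C I_C = 34.374×3.39 + 22.003×3.34 + 13.608×2.62 = 116.53 + 73.490 + 35.654 = 225.67 W.
Ideal ⇒ P_in = P_out, so I_p = P_out/V_p = 225.67/120 = 1.88 A.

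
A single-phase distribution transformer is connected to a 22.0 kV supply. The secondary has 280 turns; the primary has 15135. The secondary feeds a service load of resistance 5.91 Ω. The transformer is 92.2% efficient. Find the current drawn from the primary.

I_p ≈ 1.38 A

V_s = 22000 × 280/15135 = 407.00 V.
I_s = V_s/R = 407.00/5.91 = 68.867 A.
P_out = V_s I_s = 407.00 × 68.867 = 28029 W.
P_in = P_out/η = 28029/0.922 = 30400 W.
I_p = P_in/V_p = 30400/22000 = 1.38 A.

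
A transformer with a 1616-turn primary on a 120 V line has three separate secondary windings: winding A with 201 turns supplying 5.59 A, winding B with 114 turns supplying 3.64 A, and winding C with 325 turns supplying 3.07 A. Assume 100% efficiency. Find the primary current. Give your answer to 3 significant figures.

I_p ≈ 1.57 A

V_A = 120 × 201/1616 = 14.926 V; V_B = 120 × 114/1616 = 8.4653 V; V_C = 120 × 325/1616 = 24.134 V.
P_out = V_A I_A + V_B I_B + V_C I_C = 14.926×5.59 + 8.4653×3.64 + 24.134×3.07 = 83.435 + 30.814 + 74.090 = 188.34 W.
Ideal ⇒ P_in = P_out, so I_p = P_out/V_p = 188.34/120 = 1.57 A.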